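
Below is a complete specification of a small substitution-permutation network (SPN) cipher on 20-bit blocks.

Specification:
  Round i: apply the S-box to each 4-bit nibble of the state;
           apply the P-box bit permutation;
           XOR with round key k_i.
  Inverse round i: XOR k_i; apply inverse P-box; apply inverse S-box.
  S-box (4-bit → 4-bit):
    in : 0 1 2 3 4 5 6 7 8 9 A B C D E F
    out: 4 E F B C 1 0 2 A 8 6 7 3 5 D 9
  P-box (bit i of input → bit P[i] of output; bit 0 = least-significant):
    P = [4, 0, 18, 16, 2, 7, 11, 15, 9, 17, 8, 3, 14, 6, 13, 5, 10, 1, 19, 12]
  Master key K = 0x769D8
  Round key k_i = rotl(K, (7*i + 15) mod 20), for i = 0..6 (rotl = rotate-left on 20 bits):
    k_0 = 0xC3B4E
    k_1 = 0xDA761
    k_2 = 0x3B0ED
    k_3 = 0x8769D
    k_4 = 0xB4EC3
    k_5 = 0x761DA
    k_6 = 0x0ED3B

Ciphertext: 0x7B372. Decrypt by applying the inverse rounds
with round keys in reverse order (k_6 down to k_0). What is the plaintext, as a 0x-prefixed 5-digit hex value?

s_0 = ciphertext = 0x7B372
s_1 = InvRound(s_0, k_6) = 0xFC301
s_2 = InvRound(s_1, k_5) = 0xAAF8C
s_3 = InvRound(s_2, k_4) = 0x7B4F8
s_4 = InvRound(s_3, k_3) = 0x03CF1
s_5 = InvRound(s_4, k_2) = 0x568EF
s_6 = InvRound(s_5, k_1) = 0xB5E26
s_7 = InvRound(s_6, k_0) = 0x52164

0x52164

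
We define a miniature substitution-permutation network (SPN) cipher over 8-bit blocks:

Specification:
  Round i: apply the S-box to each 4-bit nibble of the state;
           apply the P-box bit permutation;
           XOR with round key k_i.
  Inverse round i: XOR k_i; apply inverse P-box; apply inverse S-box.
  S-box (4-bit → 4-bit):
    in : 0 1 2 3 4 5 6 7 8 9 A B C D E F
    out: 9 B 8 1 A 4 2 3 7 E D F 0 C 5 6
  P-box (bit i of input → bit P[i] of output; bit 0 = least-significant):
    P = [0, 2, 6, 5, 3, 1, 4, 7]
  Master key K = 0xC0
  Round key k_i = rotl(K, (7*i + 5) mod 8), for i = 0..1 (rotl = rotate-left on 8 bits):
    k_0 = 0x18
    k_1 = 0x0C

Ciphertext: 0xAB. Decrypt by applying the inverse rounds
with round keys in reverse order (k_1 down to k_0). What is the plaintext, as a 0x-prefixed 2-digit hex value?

0xEE

s_0 = ciphertext = 0xAB
s_1 = InvRound(s_0, k_1) = 0x41
s_2 = InvRound(s_1, k_0) = 0xEE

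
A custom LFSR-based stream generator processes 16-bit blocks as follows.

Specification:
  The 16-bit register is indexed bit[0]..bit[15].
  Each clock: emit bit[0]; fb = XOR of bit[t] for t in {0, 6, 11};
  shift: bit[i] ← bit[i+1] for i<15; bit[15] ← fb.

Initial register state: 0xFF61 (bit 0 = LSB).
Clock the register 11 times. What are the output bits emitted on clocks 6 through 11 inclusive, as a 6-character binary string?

reg_0 = 0xFF61
clock 1: out=1, reg = 0xFFB0
clock 2: out=0, reg = 0xFFD8
clock 3: out=0, reg = 0x7FEC
clock 4: out=0, reg = 0x3FF6
clock 5: out=0, reg = 0x1FFB
clock 6: out=1, reg = 0x8FFD
clock 7: out=1, reg = 0xC7FE
clock 8: out=0, reg = 0xE3FF
clock 9: out=1, reg = 0x71FF
clock 10: out=1, reg = 0x38FF
clock 11: out=1, reg = 0x9C7F

110111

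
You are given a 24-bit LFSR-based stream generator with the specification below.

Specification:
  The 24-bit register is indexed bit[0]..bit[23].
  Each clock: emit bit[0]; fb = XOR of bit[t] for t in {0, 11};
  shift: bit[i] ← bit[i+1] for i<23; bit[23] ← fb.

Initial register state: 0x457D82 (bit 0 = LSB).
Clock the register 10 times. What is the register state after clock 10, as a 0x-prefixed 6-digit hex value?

reg_0 = 0x457D82
clock 1: out=0, reg = 0xA2BEC1
clock 2: out=1, reg = 0x515F60
clock 3: out=0, reg = 0xA8AFB0
clock 4: out=0, reg = 0xD457D8
clock 5: out=0, reg = 0x6A2BEC
clock 6: out=0, reg = 0xB515F6
clock 7: out=0, reg = 0x5A8AFB
clock 8: out=1, reg = 0x2D457D
clock 9: out=1, reg = 0x96A2BE
clock 10: out=0, reg = 0x4B515F

0x4B515F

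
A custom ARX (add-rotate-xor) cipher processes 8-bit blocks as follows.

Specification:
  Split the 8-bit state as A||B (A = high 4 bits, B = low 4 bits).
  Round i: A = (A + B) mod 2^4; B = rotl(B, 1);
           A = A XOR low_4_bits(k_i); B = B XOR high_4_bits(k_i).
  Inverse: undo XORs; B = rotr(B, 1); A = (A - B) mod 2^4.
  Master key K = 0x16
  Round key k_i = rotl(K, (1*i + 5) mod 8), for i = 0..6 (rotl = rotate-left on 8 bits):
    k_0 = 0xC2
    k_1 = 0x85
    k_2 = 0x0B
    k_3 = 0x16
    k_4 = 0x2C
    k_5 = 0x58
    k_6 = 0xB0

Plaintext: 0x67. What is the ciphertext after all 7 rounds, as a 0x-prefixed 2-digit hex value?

s_0 = plaintext = 0x67
s_1 = Round(s_0, k_0) = 0xF2
s_2 = Round(s_1, k_1) = 0x4C
s_3 = Round(s_2, k_2) = 0xB9
s_4 = Round(s_3, k_3) = 0x22
s_5 = Round(s_4, k_4) = 0x86
s_6 = Round(s_5, k_5) = 0x69
s_7 = Round(s_6, k_6) = 0xF8

0xF8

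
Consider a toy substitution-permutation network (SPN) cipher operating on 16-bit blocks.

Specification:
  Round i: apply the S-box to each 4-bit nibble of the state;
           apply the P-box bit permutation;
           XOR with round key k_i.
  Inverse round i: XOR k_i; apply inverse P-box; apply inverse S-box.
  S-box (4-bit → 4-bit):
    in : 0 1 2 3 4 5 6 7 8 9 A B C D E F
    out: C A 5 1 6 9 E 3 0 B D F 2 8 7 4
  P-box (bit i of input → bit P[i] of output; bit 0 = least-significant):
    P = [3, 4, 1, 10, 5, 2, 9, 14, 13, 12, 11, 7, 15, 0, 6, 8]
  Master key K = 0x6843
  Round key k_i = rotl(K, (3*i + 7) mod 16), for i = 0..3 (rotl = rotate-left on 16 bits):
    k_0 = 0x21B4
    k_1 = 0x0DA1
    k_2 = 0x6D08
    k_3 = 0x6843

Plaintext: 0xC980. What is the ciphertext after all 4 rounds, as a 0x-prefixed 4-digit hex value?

s_0 = plaintext = 0xC980
s_1 = Round(s_0, k_0) = 0x1537
s_2 = Round(s_1, k_1) = 0x2C18
s_3 = Round(s_2, k_2) = 0xBD4C
s_4 = Round(s_3, k_3) = 0xEB96

0xEB96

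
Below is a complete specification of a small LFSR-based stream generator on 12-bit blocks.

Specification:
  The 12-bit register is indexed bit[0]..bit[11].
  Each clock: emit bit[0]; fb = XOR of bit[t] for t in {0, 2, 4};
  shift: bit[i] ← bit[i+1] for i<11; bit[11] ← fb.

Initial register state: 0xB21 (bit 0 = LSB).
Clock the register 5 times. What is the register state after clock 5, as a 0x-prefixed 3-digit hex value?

0xDD9

reg_0 = 0xB21
clock 1: out=1, reg = 0xD90
clock 2: out=0, reg = 0xEC8
clock 3: out=0, reg = 0x764
clock 4: out=0, reg = 0xBB2
clock 5: out=0, reg = 0xDD9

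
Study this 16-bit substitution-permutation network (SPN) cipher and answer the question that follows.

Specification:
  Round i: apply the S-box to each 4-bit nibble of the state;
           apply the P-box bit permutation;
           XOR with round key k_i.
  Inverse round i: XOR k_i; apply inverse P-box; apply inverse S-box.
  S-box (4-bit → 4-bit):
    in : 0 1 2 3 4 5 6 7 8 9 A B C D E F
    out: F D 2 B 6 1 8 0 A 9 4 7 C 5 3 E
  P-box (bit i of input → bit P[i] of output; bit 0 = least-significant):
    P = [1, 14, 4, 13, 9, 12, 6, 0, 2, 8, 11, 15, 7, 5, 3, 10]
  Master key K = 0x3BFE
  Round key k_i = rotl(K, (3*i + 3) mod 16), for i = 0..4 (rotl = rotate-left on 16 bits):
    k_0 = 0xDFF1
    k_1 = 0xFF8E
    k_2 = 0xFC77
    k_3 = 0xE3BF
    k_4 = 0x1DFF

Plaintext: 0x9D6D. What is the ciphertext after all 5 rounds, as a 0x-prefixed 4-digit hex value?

s_0 = plaintext = 0x9D6D
s_1 = Round(s_0, k_0) = 0xD366
s_2 = Round(s_1, k_1) = 0x5E03
s_3 = Round(s_2, k_2) = 0x8FB0
s_4 = Round(s_3, k_3) = 0x1CCD
s_5 = Round(s_4, k_4) = 0x9124

0x9124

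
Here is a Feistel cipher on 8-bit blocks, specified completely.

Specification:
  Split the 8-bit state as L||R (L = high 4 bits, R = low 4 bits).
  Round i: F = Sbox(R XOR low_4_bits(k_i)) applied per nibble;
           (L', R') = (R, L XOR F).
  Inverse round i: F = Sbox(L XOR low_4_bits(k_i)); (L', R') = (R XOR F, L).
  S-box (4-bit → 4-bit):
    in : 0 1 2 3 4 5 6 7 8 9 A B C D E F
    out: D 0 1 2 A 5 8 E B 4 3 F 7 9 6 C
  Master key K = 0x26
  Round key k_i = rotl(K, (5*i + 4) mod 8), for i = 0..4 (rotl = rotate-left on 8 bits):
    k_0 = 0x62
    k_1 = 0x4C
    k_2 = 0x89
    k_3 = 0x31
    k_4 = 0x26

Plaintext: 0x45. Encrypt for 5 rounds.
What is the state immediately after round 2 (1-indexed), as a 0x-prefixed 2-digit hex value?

0xAD

s_0 = plaintext = 0x45
s_1 = Round(s_0, k_0) = 0x5A
s_2 = Round(s_1, k_1) = 0xAD
s_3 = Round(s_2, k_2) = 0xD0
s_4 = Round(s_3, k_3) = 0x0D
s_5 = Round(s_4, k_4) = 0xDF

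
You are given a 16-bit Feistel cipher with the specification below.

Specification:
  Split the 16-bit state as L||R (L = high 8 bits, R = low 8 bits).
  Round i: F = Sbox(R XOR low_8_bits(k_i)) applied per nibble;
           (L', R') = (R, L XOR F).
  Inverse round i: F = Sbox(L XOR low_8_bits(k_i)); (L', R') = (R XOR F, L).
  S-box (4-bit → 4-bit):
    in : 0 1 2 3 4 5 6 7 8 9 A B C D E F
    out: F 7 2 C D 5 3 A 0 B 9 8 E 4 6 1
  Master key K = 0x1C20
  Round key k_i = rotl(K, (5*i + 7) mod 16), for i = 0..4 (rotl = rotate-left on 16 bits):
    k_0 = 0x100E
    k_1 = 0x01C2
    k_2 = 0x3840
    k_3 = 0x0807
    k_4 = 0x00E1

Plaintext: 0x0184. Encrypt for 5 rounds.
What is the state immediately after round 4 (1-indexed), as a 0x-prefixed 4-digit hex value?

s_0 = plaintext = 0x0184
s_1 = Round(s_0, k_0) = 0x8408
s_2 = Round(s_1, k_1) = 0x086D
s_3 = Round(s_2, k_2) = 0x6D2C
s_4 = Round(s_3, k_3) = 0x2C45
s_5 = Round(s_4, k_4) = 0x45B1

0x2C45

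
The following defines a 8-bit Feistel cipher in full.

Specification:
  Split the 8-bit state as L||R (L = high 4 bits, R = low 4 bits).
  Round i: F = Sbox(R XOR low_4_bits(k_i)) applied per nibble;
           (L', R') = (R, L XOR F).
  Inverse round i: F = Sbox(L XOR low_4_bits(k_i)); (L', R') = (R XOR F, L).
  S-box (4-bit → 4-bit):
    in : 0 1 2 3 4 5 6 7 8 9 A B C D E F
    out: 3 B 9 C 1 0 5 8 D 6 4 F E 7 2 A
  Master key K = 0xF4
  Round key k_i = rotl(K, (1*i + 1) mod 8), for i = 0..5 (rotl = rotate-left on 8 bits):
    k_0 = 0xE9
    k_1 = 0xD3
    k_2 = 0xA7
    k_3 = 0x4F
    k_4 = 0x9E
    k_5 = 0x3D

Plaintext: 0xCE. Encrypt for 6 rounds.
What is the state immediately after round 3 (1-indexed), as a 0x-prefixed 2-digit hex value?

s_0 = plaintext = 0xCE
s_1 = Round(s_0, k_0) = 0xE4
s_2 = Round(s_1, k_1) = 0x46
s_3 = Round(s_2, k_2) = 0x6F
s_4 = Round(s_3, k_3) = 0xF5
s_5 = Round(s_4, k_4) = 0x50
s_6 = Round(s_5, k_5) = 0x02

0x6F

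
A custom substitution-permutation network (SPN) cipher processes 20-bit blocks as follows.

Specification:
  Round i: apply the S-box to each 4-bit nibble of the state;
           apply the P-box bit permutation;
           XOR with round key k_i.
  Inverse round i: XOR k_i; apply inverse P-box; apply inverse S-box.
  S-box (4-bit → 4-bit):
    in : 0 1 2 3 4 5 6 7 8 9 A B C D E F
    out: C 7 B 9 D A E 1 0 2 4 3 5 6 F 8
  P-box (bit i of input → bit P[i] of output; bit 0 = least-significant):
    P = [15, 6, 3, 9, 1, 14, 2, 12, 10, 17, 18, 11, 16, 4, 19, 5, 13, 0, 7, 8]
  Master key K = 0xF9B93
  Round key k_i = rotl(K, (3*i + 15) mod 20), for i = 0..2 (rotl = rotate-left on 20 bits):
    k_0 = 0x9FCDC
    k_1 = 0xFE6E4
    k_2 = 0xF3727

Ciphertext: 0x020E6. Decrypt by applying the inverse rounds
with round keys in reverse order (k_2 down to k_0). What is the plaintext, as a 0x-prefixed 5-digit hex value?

s_0 = ciphertext = 0x020E6
s_1 = InvRound(s_0, k_2) = 0x6C1F5
s_2 = InvRound(s_1, k_1) = 0x2178F
s_3 = InvRound(s_2, k_0) = 0x215B2

0x215B2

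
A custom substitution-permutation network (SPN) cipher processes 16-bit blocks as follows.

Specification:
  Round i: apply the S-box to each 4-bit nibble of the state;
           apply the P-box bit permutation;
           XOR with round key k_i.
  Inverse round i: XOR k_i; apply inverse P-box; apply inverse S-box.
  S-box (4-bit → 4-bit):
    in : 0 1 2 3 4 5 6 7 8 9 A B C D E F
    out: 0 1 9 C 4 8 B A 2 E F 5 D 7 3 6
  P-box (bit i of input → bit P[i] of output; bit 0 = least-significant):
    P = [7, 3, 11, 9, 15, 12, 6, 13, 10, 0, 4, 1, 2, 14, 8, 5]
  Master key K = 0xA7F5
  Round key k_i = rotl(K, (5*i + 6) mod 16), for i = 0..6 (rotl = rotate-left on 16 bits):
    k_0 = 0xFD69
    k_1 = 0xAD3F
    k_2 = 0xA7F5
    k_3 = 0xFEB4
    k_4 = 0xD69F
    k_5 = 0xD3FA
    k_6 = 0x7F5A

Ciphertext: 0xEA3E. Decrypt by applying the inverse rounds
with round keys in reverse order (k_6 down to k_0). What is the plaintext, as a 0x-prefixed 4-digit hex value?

s_0 = ciphertext = 0xEA3E
s_1 = InvRound(s_0, k_6) = 0xC1D0
s_2 = InvRound(s_1, k_5) = 0x5587
s_3 = InvRound(s_2, k_4) = 0x4417
s_4 = InvRound(s_3, k_3) = 0x576C
s_5 = InvRound(s_4, k_2) = 0x8F6E
s_6 = InvRound(s_5, k_1) = 0x0F35
s_7 = InvRound(s_6, k_0) = 0xE4A7

0xE4A7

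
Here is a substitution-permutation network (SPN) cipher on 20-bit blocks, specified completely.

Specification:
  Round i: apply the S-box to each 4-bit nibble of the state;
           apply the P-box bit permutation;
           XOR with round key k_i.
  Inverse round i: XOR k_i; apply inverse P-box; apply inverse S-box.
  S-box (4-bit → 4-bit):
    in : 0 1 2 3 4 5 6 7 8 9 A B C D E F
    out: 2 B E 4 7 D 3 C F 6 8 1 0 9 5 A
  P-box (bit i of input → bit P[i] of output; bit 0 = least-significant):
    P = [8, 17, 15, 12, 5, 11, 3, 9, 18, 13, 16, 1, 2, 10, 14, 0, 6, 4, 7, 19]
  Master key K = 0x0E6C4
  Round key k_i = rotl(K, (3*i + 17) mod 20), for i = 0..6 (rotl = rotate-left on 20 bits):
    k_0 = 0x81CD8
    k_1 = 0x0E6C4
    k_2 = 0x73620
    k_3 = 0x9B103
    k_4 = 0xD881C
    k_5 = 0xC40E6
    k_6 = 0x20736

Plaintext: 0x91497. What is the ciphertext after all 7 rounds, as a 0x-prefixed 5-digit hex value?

0xA29DB

s_0 = plaintext = 0x91497
s_1 = Round(s_0, k_0) = 0xDA045
s_2 = Round(s_1, k_1) = 0x85FAD
s_3 = Round(s_2, k_2) = 0xF45F7
s_4 = Round(s_3, k_3) = 0x46F15
s_5 = Round(s_4, k_4) = 0xD37EA
s_6 = Round(s_5, k_5) = 0x5108C
s_7 = Round(s_6, k_6) = 0xA29DB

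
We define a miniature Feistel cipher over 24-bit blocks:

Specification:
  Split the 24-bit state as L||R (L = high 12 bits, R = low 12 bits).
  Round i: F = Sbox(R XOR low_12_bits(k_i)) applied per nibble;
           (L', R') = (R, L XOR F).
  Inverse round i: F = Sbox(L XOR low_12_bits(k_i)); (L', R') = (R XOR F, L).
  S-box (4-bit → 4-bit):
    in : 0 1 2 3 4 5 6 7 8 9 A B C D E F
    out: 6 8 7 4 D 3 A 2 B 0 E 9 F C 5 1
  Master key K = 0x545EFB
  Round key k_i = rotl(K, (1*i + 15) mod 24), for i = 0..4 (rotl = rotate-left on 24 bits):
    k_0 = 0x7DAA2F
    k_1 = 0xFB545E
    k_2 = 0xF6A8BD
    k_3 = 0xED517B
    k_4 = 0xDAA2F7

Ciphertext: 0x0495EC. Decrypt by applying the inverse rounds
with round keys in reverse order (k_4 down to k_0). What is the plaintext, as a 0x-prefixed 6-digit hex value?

0x85E45A

s_0 = ciphertext = 0x0495EC
s_1 = InvRound(s_0, k_4) = 0x279049
s_2 = InvRound(s_1, k_3) = 0x42E279
s_3 = InvRound(s_2, k_2) = 0xD7D42E
s_4 = InvRound(s_3, k_1) = 0x45AD7D
s_5 = InvRound(s_4, k_0) = 0x85E45A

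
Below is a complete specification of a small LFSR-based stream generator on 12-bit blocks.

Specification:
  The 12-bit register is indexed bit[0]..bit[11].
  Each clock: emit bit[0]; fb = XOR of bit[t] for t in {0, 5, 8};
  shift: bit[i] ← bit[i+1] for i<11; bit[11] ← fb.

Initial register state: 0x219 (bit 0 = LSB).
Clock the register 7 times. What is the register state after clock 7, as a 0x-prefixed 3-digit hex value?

0x764

reg_0 = 0x219
clock 1: out=1, reg = 0x90C
clock 2: out=0, reg = 0xC86
clock 3: out=0, reg = 0x643
clock 4: out=1, reg = 0xB21
clock 5: out=1, reg = 0xD90
clock 6: out=0, reg = 0xEC8
clock 7: out=0, reg = 0x764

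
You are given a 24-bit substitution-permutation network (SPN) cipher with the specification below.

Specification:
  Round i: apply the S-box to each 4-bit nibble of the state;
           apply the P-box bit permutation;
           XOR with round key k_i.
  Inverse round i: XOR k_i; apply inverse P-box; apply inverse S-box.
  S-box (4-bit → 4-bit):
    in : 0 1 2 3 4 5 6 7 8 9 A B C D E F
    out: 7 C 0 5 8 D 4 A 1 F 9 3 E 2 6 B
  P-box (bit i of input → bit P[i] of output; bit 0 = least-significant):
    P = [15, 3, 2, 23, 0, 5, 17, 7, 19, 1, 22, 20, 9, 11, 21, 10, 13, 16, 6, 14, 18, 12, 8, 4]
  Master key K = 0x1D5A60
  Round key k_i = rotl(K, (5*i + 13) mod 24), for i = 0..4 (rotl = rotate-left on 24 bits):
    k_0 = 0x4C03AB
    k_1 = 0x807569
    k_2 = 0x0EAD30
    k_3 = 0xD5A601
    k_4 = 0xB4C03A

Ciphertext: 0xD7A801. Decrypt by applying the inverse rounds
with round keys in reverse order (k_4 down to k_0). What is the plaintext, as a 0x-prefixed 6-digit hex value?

0x0FC10E

s_0 = ciphertext = 0xD7A801
s_1 = InvRound(s_0, k_4) = 0x4FEE0D
s_2 = InvRound(s_1, k_3) = 0x24DA6C
s_3 = InvRound(s_2, k_2) = 0xC5586E
s_4 = InvRound(s_3, k_1) = 0x3B7E86
s_5 = InvRound(s_4, k_0) = 0x0FC10E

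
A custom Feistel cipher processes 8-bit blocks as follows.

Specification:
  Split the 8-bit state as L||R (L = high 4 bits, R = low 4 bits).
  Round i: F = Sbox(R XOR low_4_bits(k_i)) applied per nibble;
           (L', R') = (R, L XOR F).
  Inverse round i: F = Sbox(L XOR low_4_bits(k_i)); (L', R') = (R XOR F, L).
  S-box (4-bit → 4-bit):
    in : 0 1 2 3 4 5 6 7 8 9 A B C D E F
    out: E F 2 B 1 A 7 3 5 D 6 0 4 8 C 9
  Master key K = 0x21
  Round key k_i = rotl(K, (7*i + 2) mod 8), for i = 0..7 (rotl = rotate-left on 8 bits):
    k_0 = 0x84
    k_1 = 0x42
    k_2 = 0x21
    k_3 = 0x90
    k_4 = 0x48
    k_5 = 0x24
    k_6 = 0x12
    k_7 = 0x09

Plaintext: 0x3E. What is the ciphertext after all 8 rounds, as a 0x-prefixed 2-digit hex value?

0x75

s_0 = plaintext = 0x3E
s_1 = Round(s_0, k_0) = 0xE5
s_2 = Round(s_1, k_1) = 0x5D
s_3 = Round(s_2, k_2) = 0xD1
s_4 = Round(s_3, k_3) = 0x12
s_5 = Round(s_4, k_4) = 0x27
s_6 = Round(s_5, k_5) = 0x79
s_7 = Round(s_6, k_6) = 0x97
s_8 = Round(s_7, k_7) = 0x75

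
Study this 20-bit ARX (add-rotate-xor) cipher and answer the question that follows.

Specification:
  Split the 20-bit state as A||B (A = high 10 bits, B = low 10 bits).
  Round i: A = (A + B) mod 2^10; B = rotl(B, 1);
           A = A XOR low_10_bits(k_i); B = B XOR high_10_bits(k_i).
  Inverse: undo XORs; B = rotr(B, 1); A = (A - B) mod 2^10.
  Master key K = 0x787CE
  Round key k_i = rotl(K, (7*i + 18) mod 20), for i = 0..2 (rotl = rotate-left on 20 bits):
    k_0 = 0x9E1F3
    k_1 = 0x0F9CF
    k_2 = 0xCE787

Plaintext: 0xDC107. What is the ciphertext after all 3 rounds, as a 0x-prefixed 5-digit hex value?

0xA029D

s_0 = plaintext = 0xDC107
s_1 = Round(s_0, k_0) = 0x61076
s_2 = Round(s_1, k_1) = 0x0D4D2
s_3 = Round(s_2, k_2) = 0xA029D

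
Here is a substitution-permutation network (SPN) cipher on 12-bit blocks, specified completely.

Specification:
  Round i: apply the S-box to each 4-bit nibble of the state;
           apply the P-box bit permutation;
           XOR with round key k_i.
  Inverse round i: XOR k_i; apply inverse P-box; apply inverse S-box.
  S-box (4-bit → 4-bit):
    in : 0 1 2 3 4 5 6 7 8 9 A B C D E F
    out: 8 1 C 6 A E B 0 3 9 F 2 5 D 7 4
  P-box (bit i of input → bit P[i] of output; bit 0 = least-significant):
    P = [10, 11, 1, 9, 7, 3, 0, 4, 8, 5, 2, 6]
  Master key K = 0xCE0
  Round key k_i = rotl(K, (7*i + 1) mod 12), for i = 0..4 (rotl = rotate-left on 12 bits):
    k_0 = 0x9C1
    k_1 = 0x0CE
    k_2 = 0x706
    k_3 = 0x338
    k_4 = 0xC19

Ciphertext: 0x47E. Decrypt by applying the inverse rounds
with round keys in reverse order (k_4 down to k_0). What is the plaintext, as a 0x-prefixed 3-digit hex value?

0x340

s_0 = ciphertext = 0x47E
s_1 = InvRound(s_0, k_4) = 0x5F3
s_2 = InvRound(s_1, k_3) = 0x0ED
s_3 = InvRound(s_2, k_2) = 0x6ED
s_4 = InvRound(s_3, k_1) = 0xBFD
s_5 = InvRound(s_4, k_0) = 0x340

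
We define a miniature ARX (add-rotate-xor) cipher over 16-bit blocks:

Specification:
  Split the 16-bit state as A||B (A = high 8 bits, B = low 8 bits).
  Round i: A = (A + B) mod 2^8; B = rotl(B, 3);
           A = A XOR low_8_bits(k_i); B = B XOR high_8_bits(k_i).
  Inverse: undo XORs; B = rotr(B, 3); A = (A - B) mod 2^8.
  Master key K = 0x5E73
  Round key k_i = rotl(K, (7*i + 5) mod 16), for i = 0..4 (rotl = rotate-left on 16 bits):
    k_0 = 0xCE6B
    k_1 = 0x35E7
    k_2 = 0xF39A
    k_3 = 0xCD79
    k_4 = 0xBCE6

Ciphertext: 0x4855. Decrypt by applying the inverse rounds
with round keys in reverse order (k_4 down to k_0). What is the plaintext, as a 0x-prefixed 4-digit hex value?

0x2DFB

s_0 = ciphertext = 0x4855
s_1 = InvRound(s_0, k_4) = 0x713D
s_2 = InvRound(s_1, k_3) = 0xEA1E
s_3 = InvRound(s_2, k_2) = 0xB3BD
s_4 = InvRound(s_3, k_1) = 0x4311
s_5 = InvRound(s_4, k_0) = 0x2DFB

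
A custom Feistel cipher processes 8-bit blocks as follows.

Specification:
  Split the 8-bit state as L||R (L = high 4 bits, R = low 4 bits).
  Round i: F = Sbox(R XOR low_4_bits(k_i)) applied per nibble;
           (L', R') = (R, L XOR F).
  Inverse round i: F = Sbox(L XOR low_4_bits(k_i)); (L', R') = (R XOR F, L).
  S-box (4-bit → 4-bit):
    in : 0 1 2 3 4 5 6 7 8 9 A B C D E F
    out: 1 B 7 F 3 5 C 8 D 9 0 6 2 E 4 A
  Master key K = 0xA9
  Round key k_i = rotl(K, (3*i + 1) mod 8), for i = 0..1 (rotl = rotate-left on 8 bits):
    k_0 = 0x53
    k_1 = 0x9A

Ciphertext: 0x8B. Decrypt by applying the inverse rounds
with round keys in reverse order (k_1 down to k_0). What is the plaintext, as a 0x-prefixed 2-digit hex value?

s_0 = ciphertext = 0x8B
s_1 = InvRound(s_0, k_1) = 0xC8
s_2 = InvRound(s_1, k_0) = 0x2C

0x2C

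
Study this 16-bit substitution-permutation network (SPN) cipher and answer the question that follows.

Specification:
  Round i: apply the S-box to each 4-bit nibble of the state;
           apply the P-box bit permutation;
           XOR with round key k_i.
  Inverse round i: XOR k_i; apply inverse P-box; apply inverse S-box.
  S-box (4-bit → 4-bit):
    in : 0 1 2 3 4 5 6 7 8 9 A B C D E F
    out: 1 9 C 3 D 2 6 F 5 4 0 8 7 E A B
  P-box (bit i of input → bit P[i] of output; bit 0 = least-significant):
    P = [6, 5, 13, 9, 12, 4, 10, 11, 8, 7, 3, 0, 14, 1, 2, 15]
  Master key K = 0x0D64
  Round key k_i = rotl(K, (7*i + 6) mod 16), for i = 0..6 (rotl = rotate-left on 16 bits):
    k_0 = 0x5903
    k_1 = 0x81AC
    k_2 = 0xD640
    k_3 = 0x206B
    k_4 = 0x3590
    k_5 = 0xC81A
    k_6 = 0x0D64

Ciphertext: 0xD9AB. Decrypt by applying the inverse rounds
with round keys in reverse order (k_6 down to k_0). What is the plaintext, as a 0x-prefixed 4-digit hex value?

0xAE04

s_0 = ciphertext = 0xD9AB
s_1 = InvRound(s_0, k_6) = 0x7D80
s_2 = InvRound(s_1, k_5) = 0xECC9
s_3 = InvRound(s_2, k_4) = 0x14F0
s_4 = InvRound(s_3, k_3) = 0x5DC9
s_5 = InvRound(s_4, k_2) = 0xB7BB
s_6 = InvRound(s_5, k_1) = 0x6BC2
s_7 = InvRound(s_6, k_0) = 0xAE04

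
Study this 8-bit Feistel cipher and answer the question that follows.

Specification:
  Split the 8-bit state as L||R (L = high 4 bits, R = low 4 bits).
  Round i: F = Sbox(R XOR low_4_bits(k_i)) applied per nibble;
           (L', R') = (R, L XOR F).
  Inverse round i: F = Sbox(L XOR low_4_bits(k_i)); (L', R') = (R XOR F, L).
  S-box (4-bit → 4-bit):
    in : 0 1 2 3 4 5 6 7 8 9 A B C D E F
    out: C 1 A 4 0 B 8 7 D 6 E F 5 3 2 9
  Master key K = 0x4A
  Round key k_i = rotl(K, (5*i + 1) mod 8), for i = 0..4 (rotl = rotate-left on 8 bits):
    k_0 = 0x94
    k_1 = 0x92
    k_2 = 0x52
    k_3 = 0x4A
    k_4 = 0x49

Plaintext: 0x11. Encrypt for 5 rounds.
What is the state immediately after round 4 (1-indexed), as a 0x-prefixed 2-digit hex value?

s_0 = plaintext = 0x11
s_1 = Round(s_0, k_0) = 0x1A
s_2 = Round(s_1, k_1) = 0xAC
s_3 = Round(s_2, k_2) = 0xC8
s_4 = Round(s_3, k_3) = 0x86
s_5 = Round(s_4, k_4) = 0x61

0x86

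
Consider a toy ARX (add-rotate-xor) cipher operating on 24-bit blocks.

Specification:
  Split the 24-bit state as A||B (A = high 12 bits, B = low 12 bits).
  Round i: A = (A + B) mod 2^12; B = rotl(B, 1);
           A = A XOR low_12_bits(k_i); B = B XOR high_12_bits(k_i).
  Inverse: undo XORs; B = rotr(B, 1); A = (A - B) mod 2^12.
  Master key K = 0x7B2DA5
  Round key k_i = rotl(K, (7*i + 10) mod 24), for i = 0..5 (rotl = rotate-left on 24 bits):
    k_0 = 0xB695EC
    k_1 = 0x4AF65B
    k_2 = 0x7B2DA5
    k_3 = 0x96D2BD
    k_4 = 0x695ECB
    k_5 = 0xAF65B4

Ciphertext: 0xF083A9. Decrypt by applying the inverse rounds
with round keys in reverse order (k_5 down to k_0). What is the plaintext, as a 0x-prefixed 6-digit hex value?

s_0 = ciphertext = 0xF083A9
s_1 = InvRound(s_0, k_5) = 0xE0DCAF
s_2 = InvRound(s_1, k_4) = 0xBA951D
s_3 = InvRound(s_2, k_3) = 0x2DC638
s_4 = InvRound(s_3, k_2) = 0xEB40C5
s_5 = InvRound(s_4, k_1) = 0x6BA235
s_6 = InvRound(s_5, k_0) = 0xEA84AE

0xEA84AE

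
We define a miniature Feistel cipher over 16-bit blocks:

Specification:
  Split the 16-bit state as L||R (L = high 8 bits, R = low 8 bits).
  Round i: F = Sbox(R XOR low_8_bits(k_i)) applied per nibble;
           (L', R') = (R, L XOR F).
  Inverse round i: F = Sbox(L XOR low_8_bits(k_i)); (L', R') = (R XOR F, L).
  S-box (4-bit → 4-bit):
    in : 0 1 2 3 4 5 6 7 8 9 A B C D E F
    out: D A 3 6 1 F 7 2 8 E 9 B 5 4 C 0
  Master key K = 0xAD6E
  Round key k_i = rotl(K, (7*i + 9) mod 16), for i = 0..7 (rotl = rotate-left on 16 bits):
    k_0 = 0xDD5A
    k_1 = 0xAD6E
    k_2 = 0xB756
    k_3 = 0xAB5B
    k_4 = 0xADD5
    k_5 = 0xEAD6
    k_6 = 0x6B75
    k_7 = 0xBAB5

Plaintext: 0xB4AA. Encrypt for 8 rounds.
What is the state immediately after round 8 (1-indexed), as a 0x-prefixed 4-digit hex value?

s_0 = plaintext = 0xB4AA
s_1 = Round(s_0, k_0) = 0xAAB9
s_2 = Round(s_1, k_1) = 0xB9E8
s_3 = Round(s_2, k_2) = 0xE805
s_4 = Round(s_3, k_3) = 0x0514
s_5 = Round(s_4, k_4) = 0x145F
s_6 = Round(s_5, k_5) = 0x5F9A
s_7 = Round(s_6, k_6) = 0x9A9F
s_8 = Round(s_7, k_7) = 0x9FA3

0x9FA3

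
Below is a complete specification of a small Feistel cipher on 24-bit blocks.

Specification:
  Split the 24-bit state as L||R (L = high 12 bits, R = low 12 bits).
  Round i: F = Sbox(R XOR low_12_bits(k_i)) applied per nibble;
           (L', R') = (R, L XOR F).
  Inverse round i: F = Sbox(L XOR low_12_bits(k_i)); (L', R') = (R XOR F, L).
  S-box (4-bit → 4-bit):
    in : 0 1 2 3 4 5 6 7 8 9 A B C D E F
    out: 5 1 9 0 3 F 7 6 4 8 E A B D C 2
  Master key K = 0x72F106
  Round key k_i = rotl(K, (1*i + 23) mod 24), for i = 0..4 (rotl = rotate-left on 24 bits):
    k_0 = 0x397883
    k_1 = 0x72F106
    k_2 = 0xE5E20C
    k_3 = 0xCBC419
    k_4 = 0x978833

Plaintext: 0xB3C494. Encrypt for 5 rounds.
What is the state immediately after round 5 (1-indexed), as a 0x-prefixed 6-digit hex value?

0xC7F541

s_0 = plaintext = 0xB3C494
s_1 = Round(s_0, k_0) = 0x49402A
s_2 = Round(s_1, k_1) = 0x02A50F
s_3 = Round(s_2, k_2) = 0x50F67A
s_4 = Round(s_3, k_3) = 0x67AC7F
s_5 = Round(s_4, k_4) = 0xC7F541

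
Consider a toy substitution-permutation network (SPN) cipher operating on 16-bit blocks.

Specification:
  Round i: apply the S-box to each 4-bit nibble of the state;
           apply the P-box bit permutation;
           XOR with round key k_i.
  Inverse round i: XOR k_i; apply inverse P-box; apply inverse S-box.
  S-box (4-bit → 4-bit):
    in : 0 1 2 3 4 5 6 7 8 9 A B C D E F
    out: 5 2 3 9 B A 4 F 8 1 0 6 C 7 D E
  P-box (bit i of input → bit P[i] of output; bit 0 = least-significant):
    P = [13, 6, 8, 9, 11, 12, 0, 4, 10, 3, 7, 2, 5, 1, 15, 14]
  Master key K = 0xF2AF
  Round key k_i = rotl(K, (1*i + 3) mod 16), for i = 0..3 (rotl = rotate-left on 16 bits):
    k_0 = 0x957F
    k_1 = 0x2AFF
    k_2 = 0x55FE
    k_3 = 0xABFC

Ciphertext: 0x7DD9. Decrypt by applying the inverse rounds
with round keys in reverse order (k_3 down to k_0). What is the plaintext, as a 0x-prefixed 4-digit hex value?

0x3E98

s_0 = ciphertext = 0x7DD9
s_1 = InvRound(s_0, k_3) = 0xE3B8
s_2 = InvRound(s_1, k_2) = 0xB314
s_3 = InvRound(s_2, k_1) = 0xDBDB
s_4 = InvRound(s_3, k_0) = 0x3E98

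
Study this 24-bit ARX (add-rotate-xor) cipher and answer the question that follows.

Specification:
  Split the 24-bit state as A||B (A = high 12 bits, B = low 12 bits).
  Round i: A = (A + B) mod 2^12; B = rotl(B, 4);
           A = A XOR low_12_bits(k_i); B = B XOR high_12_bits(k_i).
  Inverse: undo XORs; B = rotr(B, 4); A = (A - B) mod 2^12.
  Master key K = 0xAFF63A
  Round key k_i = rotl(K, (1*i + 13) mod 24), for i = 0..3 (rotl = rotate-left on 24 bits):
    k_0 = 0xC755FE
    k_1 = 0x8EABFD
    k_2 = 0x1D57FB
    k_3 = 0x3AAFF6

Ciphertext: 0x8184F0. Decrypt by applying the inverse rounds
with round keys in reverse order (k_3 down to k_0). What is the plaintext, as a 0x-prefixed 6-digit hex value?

s_0 = ciphertext = 0x8184F0
s_1 = InvRound(s_0, k_3) = 0xD79A75
s_2 = InvRound(s_1, k_2) = 0x9C80BA
s_3 = InvRound(s_2, k_1) = 0x1B0085
s_4 = InvRound(s_3, k_0) = 0x37F0CF

0x37F0CF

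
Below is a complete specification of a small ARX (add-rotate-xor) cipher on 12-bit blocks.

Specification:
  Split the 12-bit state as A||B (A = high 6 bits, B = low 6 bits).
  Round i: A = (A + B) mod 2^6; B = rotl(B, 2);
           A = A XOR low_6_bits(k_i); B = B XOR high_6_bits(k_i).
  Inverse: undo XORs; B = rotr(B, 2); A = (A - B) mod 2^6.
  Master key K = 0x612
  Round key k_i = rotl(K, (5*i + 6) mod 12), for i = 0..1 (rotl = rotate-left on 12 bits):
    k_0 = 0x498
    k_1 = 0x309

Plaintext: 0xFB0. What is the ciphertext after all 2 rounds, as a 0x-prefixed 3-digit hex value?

0x389

s_0 = plaintext = 0xFB0
s_1 = Round(s_0, k_0) = 0xD91
s_2 = Round(s_1, k_1) = 0x389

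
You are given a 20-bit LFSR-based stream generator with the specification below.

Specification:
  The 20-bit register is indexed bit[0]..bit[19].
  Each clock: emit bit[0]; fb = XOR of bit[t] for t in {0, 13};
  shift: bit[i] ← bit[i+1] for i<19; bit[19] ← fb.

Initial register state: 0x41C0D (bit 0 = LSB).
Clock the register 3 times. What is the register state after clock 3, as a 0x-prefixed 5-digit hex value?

0xA8381

reg_0 = 0x41C0D
clock 1: out=1, reg = 0xA0E06
clock 2: out=0, reg = 0x50703
clock 3: out=1, reg = 0xA8381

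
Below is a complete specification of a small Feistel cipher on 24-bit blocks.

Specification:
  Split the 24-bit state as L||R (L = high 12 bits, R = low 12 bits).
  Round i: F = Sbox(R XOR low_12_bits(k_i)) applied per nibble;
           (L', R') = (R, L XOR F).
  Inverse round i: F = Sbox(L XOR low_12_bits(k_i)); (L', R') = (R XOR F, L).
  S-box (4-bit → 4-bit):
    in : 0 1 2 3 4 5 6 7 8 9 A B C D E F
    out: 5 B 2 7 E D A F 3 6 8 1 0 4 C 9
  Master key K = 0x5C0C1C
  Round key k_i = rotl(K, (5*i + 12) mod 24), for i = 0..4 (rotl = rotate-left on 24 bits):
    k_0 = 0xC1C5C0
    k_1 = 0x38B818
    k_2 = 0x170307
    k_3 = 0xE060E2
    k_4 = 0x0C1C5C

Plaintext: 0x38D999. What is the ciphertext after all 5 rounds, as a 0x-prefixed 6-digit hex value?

0xA978AC

s_0 = plaintext = 0x38D999
s_1 = Round(s_0, k_0) = 0x99935B
s_2 = Round(s_1, k_1) = 0x35B87E
s_3 = Round(s_2, k_2) = 0x87E2AD
s_4 = Round(s_3, k_3) = 0x2ADA97
s_5 = Round(s_4, k_4) = 0xA978AC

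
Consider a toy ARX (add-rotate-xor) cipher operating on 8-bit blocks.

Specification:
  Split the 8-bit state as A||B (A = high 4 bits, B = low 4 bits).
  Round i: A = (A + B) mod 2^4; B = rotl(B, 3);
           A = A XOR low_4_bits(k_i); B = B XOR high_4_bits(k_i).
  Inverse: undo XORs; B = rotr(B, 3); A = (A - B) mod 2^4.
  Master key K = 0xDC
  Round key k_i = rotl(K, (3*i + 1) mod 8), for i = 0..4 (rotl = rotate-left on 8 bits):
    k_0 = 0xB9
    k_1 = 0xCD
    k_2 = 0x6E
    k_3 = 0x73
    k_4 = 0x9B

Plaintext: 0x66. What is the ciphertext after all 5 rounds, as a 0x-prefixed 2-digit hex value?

0xAA

s_0 = plaintext = 0x66
s_1 = Round(s_0, k_0) = 0x58
s_2 = Round(s_1, k_1) = 0x08
s_3 = Round(s_2, k_2) = 0x62
s_4 = Round(s_3, k_3) = 0xB6
s_5 = Round(s_4, k_4) = 0xAA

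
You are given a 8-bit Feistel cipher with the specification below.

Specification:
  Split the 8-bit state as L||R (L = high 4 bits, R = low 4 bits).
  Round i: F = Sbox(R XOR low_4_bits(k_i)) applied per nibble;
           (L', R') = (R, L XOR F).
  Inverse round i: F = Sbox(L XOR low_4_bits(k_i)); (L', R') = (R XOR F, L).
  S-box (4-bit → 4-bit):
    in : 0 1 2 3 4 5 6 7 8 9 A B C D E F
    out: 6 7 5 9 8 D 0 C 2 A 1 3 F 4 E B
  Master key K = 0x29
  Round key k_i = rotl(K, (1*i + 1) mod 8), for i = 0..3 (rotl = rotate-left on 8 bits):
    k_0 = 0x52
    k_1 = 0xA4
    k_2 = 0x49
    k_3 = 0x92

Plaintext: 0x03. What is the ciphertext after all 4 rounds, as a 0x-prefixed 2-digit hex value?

s_0 = plaintext = 0x03
s_1 = Round(s_0, k_0) = 0x37
s_2 = Round(s_1, k_1) = 0x7A
s_3 = Round(s_2, k_2) = 0xAE
s_4 = Round(s_3, k_3) = 0xE5

0xE5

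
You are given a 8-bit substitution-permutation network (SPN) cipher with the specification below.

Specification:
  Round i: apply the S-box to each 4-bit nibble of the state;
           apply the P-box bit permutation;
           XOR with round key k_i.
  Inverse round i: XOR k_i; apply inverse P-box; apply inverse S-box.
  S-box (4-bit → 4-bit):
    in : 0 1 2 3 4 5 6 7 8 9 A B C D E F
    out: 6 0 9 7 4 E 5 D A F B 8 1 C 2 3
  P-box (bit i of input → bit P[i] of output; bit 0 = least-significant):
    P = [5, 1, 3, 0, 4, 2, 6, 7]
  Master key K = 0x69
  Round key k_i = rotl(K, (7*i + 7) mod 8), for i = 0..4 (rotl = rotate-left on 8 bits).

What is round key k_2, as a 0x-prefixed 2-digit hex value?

0x2D

K = 0x69
k_0 = rotl(K, (7*0+7) mod 8) = rotl(K, 7) = 0xB4
k_1 = rotl(K, (7*1+7) mod 8) = rotl(K, 6) = 0x5A
k_2 = rotl(K, (7*2+7) mod 8) = rotl(K, 5) = 0x2D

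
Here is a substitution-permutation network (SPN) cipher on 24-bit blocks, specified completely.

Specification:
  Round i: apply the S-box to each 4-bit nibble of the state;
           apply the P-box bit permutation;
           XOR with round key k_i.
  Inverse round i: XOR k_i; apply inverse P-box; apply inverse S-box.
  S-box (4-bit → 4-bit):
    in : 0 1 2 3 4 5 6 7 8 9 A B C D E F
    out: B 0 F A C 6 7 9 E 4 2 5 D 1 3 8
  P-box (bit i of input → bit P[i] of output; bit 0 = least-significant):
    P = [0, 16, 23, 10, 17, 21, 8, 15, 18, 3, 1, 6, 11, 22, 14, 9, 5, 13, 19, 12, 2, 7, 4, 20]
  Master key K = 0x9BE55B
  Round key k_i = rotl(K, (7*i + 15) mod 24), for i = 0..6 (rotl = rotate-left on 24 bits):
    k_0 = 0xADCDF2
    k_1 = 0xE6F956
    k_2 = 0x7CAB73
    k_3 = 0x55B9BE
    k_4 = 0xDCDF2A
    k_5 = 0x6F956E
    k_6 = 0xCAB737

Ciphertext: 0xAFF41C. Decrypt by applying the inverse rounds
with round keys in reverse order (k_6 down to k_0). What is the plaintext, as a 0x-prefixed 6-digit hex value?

s_0 = ciphertext = 0xAFF41C
s_1 = InvRound(s_0, k_6) = 0x1D865E
s_2 = InvRound(s_1, k_5) = 0x473161
s_3 = InvRound(s_2, k_4) = 0xF5C872
s_4 = InvRound(s_3, k_3) = 0xE39359
s_5 = InvRound(s_4, k_2) = 0xF2D6D5
s_6 = InvRound(s_5, k_1) = 0x3A7B97
s_7 = InvRound(s_6, k_0) = 0x70F772

0x70F772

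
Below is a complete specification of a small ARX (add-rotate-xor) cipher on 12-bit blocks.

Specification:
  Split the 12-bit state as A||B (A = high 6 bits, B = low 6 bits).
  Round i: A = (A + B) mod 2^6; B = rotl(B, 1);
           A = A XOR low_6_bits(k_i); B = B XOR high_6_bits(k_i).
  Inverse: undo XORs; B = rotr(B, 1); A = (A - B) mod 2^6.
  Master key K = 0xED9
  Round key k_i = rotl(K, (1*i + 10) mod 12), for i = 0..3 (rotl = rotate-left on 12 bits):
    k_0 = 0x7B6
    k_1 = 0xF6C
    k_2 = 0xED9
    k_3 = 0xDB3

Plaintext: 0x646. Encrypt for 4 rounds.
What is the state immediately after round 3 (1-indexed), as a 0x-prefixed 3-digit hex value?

0xA49

s_0 = plaintext = 0x646
s_1 = Round(s_0, k_0) = 0xA52
s_2 = Round(s_1, k_1) = 0x5D9
s_3 = Round(s_2, k_2) = 0xA49
s_4 = Round(s_3, k_3) = 0x064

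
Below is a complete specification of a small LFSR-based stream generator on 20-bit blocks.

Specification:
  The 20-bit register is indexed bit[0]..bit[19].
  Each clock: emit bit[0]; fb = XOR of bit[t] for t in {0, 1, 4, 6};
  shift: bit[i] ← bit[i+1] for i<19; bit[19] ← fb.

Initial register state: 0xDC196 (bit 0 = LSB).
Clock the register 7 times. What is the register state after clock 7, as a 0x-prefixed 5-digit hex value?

reg_0 = 0xDC196
clock 1: out=0, reg = 0x6E0CB
clock 2: out=1, reg = 0xB7065
clock 3: out=1, reg = 0x5B832
clock 4: out=0, reg = 0x2DC19
clock 5: out=1, reg = 0x16E0C
clock 6: out=0, reg = 0x0B706
clock 7: out=0, reg = 0x85B83

0x85B83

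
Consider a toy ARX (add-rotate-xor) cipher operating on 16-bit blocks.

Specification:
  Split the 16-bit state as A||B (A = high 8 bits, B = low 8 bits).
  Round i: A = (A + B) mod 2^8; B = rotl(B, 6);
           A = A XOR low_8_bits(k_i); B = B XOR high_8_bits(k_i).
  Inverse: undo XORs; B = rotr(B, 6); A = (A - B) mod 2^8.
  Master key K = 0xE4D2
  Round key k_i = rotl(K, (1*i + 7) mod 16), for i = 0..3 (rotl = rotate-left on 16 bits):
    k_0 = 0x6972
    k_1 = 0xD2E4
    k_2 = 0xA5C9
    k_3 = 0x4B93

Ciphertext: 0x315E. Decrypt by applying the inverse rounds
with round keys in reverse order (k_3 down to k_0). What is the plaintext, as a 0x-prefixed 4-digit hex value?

0xAEF4

s_0 = ciphertext = 0x315E
s_1 = InvRound(s_0, k_3) = 0x4E54
s_2 = InvRound(s_1, k_2) = 0xC0C7
s_3 = InvRound(s_2, k_1) = 0xD054
s_4 = InvRound(s_3, k_0) = 0xAEF4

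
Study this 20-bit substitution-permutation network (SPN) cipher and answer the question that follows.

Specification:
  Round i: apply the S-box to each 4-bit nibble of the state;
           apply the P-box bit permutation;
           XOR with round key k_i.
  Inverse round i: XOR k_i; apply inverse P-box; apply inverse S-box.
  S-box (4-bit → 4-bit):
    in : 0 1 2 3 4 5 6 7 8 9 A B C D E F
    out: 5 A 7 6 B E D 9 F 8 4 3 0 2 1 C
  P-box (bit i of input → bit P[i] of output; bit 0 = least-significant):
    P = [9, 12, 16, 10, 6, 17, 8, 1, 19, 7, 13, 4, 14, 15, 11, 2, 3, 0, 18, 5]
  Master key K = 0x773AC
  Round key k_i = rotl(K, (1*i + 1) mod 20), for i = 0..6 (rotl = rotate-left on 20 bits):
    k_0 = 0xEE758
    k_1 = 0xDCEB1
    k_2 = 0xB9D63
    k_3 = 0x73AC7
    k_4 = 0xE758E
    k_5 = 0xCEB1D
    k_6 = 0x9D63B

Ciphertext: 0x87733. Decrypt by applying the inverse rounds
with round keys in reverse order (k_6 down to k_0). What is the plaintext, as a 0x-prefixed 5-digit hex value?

s_0 = ciphertext = 0x87733
s_1 = InvRound(s_0, k_6) = 0xEDAAA
s_2 = InvRound(s_1, k_5) = 0x1955D
s_3 = InvRound(s_2, k_4) = 0x3B84A
s_4 = InvRound(s_3, k_3) = 0x21DCE
s_5 = InvRound(s_4, k_2) = 0x41BCA
s_6 = InvRound(s_5, k_1) = 0x4B765
s_7 = InvRound(s_6, k_0) = 0x477DD

0x477DD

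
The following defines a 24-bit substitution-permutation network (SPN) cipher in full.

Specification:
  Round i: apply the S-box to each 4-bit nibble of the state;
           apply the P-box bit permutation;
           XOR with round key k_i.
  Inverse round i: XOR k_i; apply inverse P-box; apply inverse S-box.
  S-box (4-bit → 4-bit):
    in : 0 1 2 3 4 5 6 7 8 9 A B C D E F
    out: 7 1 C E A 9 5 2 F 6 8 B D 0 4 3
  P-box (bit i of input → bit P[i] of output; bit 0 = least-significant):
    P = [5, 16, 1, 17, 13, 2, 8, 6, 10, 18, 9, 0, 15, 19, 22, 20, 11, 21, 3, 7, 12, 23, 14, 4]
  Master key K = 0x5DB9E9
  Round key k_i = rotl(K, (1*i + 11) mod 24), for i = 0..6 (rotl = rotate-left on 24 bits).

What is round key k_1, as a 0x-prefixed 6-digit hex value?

0x9E95DB

K = 0x5DB9E9
k_0 = rotl(K, (1*0+11) mod 24) = rotl(K, 11) = 0xCF4AED
k_1 = rotl(K, (1*1+11) mod 24) = rotl(K, 12) = 0x9E95DB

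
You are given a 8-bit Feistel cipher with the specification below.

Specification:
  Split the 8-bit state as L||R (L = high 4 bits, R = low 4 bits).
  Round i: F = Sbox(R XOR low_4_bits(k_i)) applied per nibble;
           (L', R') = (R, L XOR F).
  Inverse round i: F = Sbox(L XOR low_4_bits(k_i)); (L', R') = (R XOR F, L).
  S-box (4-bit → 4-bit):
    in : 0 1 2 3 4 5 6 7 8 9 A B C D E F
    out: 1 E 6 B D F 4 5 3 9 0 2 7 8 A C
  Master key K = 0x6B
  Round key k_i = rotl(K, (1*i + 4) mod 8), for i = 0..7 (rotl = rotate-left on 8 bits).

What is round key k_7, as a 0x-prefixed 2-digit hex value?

0x5B

K = 0x6B
k_0 = rotl(K, (1*0+4) mod 8) = rotl(K, 4) = 0xB6
k_1 = rotl(K, (1*1+4) mod 8) = rotl(K, 5) = 0x6D
k_2 = rotl(K, (1*2+4) mod 8) = rotl(K, 6) = 0xDA
k_3 = rotl(K, (1*3+4) mod 8) = rotl(K, 7) = 0xB5
k_4 = rotl(K, (1*4+4) mod 8) = rotl(K, 0) = 0x6B
k_5 = rotl(K, (1*5+4) mod 8) = rotl(K, 1) = 0xD6
k_6 = rotl(K, (1*6+4) mod 8) = rotl(K, 2) = 0xAD
k_7 = rotl(K, (1*7+4) mod 8) = rotl(K, 3) = 0x5B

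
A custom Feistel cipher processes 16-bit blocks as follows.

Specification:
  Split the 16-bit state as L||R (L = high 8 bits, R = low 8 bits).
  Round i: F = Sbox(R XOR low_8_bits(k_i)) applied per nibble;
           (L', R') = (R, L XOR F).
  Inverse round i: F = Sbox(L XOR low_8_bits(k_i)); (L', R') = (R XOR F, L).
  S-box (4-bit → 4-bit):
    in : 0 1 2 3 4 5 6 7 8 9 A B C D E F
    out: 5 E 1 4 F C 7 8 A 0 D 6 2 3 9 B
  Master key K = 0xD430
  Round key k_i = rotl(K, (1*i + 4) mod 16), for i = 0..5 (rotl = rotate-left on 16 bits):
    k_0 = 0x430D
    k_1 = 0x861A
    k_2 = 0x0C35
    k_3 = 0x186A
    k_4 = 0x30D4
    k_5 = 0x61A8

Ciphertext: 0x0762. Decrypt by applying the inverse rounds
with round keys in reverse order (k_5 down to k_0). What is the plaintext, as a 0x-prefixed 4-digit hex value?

0x6AB1

s_0 = ciphertext = 0x0762
s_1 = InvRound(s_0, k_5) = 0xB907
s_2 = InvRound(s_1, k_4) = 0x74B9
s_3 = InvRound(s_2, k_3) = 0x5074
s_4 = InvRound(s_3, k_2) = 0x0850
s_5 = InvRound(s_4, k_1) = 0xB108
s_6 = InvRound(s_5, k_0) = 0x6AB1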